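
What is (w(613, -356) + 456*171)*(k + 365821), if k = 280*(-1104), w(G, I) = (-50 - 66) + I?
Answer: 4394554304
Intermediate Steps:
w(G, I) = -116 + I
k = -309120
(w(613, -356) + 456*171)*(k + 365821) = ((-116 - 356) + 456*171)*(-309120 + 365821) = (-472 + 77976)*56701 = 77504*56701 = 4394554304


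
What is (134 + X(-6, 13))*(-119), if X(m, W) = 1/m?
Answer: -95557/6 ≈ -15926.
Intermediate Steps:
(134 + X(-6, 13))*(-119) = (134 + 1/(-6))*(-119) = (134 - ⅙)*(-119) = (803/6)*(-119) = -95557/6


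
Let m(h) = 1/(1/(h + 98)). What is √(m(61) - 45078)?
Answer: 3*I*√4991 ≈ 211.94*I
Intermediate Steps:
m(h) = 98 + h (m(h) = 1/(1/(98 + h)) = 98 + h)
√(m(61) - 45078) = √((98 + 61) - 45078) = √(159 - 45078) = √(-44919) = 3*I*√4991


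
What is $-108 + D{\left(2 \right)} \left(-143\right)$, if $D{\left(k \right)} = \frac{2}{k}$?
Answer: $-251$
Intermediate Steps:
$-108 + D{\left(2 \right)} \left(-143\right) = -108 + \frac{2}{2} \left(-143\right) = -108 + 2 \cdot \frac{1}{2} \left(-143\right) = -108 + 1 \left(-143\right) = -108 - 143 = -251$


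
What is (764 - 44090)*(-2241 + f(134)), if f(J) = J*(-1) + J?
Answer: 97093566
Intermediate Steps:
f(J) = 0 (f(J) = -J + J = 0)
(764 - 44090)*(-2241 + f(134)) = (764 - 44090)*(-2241 + 0) = -43326*(-2241) = 97093566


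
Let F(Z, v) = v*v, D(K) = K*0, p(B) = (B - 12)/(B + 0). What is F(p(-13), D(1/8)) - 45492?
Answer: -45492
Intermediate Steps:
p(B) = (-12 + B)/B
D(K) = 0
F(Z, v) = v²
F(p(-13), D(1/8)) - 45492 = 0² - 45492 = 0 - 45492 = -45492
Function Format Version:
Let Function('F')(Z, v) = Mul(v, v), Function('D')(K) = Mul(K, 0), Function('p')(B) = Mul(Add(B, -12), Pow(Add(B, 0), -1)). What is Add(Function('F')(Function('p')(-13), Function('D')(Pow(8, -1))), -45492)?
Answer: -45492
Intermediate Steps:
Function('p')(B) = Mul(Pow(B, -1), Add(-12, B)) (Function('p')(B) = Mul(Add(-12, B), Pow(B, -1)) = Mul(Pow(B, -1), Add(-12, B)))
Function('D')(K) = 0
Function('F')(Z, v) = Pow(v, 2)
Add(Function('F')(Function('p')(-13), Function('D')(Pow(8, -1))), -45492) = Add(Pow(0, 2), -45492) = Add(0, -45492) = -45492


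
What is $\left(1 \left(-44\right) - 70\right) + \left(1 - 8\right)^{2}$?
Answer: $-65$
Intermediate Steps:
$\left(1 \left(-44\right) - 70\right) + \left(1 - 8\right)^{2} = \left(-44 - 70\right) + \left(-7\right)^{2} = -114 + 49 = -65$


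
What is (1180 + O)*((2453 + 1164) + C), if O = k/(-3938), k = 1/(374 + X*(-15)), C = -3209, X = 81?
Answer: 797230457964/1655929 ≈ 4.8144e+5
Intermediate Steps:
k = -1/841 (k = 1/(374 + 81*(-15)) = 1/(374 - 1215) = 1/(-841) = -1/841 ≈ -0.0011891)
O = 1/3311858 (O = -1/841/(-3938) = -1/841*(-1/3938) = 1/3311858 ≈ 3.0195e-7)
(1180 + O)*((2453 + 1164) + C) = (1180 + 1/3311858)*((2453 + 1164) - 3209) = 3907992441*(3617 - 3209)/3311858 = (3907992441/3311858)*408 = 797230457964/1655929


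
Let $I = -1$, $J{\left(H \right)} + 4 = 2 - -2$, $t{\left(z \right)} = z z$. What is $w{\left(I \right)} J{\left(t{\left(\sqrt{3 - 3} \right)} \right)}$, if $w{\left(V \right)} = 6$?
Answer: $0$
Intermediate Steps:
$t{\left(z \right)} = z^{2}$
$J{\left(H \right)} = 0$ ($J{\left(H \right)} = -4 + \left(2 - -2\right) = -4 + \left(2 + 2\right) = -4 + 4 = 0$)
$w{\left(I \right)} J{\left(t{\left(\sqrt{3 - 3} \right)} \right)} = 6 \cdot 0 = 0$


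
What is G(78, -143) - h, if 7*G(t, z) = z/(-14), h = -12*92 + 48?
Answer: 103631/98 ≈ 1057.5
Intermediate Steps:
h = -1056 (h = -1104 + 48 = -1056)
G(t, z) = -z/98 (G(t, z) = (z/(-14))/7 = (z*(-1/14))/7 = (-z/14)/7 = -z/98)
G(78, -143) - h = -1/98*(-143) - 1*(-1056) = 143/98 + 1056 = 103631/98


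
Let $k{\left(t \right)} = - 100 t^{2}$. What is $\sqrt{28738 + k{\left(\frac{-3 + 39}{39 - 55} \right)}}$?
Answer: $\frac{\sqrt{112927}}{2} \approx 168.02$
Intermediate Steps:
$\sqrt{28738 + k{\left(\frac{-3 + 39}{39 - 55} \right)}} = \sqrt{28738 - 100 \left(\frac{-3 + 39}{39 - 55}\right)^{2}} = \sqrt{28738 - 100 \left(\frac{36}{-16}\right)^{2}} = \sqrt{28738 - 100 \left(36 \left(- \frac{1}{16}\right)\right)^{2}} = \sqrt{28738 - 100 \left(- \frac{9}{4}\right)^{2}} = \sqrt{28738 - \frac{2025}{4}} = \sqrt{\frac{112927}{4}} = \frac{\sqrt{112927}}{2}$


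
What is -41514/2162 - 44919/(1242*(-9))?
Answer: -886301/58374 ≈ -15.183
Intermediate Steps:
-41514/2162 - 44919/(1242*(-9)) = -41514*1/2162 - 44919/(-11178) = -20757/1081 - 44919*(-1/11178) = -20757/1081 + 217/54 = -886301/58374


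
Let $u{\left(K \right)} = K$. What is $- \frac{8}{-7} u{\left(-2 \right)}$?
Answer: $- \frac{16}{7} \approx -2.2857$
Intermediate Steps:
$- \frac{8}{-7} u{\left(-2 \right)} = - \frac{8}{-7} \left(-2\right) = \left(-8\right) \left(- \frac{1}{7}\right) \left(-2\right) = \frac{8}{7} \left(-2\right) = - \frac{16}{7}$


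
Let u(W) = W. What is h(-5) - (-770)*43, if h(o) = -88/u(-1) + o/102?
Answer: 3386191/102 ≈ 33198.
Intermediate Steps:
h(o) = 88 + o/102 (h(o) = -88/(-1) + o/102 = -88*(-1) + o*(1/102) = 88 + o/102)
h(-5) - (-770)*43 = (88 + (1/102)*(-5)) - (-770)*43 = (88 - 5/102) - 1*(-33110) = 8971/102 + 33110 = 3386191/102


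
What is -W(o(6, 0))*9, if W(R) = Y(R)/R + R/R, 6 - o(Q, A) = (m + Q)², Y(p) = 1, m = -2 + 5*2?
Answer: -1701/190 ≈ -8.9526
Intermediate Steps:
m = 8 (m = -2 + 10 = 8)
o(Q, A) = 6 - (8 + Q)²
W(R) = 1 + 1/R (W(R) = 1/R + R/R = 1/R + 1 = 1 + 1/R)
-W(o(6, 0))*9 = -(1 + (6 - (8 + 6)²))/(6 - (8 + 6)²)*9 = -(1 + (6 - 1*14²))/(6 - 1*14²)*9 = -(1 + (6 - 1*196))/(6 - 1*196)*9 = -(1 + (6 - 196))/(6 - 196)*9 = -(1 - 190)/(-190)*9 = -(-1)*(-189)/190*9 = -1*189/190*9 = -189/190*9 = -1701/190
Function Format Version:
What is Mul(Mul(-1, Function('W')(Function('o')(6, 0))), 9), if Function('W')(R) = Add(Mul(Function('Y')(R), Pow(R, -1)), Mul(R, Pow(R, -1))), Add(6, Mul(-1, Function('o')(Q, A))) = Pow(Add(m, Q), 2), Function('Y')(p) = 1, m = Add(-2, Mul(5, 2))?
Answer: Rational(-1701, 190) ≈ -8.9526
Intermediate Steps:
m = 8 (m = Add(-2, 10) = 8)
Function('o')(Q, A) = Add(6, Mul(-1, Pow(Add(8, Q), 2)))
Function('W')(R) = Add(1, Pow(R, -1)) (Function('W')(R) = Add(Mul(1, Pow(R, -1)), Mul(R, Pow(R, -1))) = Add(Pow(R, -1), 1) = Add(1, Pow(R, -1)))
Mul(Mul(-1, Function('W')(Function('o')(6, 0))), 9) = Mul(Mul(-1, Mul(Pow(Add(6, Mul(-1, Pow(Add(8, 6), 2))), -1), Add(1, Add(6, Mul(-1, Pow(Add(8, 6), 2)))))), 9) = Mul(Mul(-1, Mul(Pow(Add(6, Mul(-1, Pow(14, 2))), -1), Add(1, Add(6, Mul(-1, Pow(14, 2)))))), 9) = Mul(Mul(-1, Mul(Pow(Add(6, Mul(-1, 196)), -1), Add(1, Add(6, Mul(-1, 196))))), 9) = Mul(Mul(-1, Mul(Pow(Add(6, -196), -1), Add(1, Add(6, -196)))), 9) = Mul(Mul(-1, Mul(Pow(-190, -1), Add(1, -190))), 9) = Mul(Mul(-1, Mul(Rational(-1, 190), -189)), 9) = Mul(Mul(-1, Rational(189, 190)), 9) = Mul(Rational(-189, 190), 9) = Rational(-1701, 190)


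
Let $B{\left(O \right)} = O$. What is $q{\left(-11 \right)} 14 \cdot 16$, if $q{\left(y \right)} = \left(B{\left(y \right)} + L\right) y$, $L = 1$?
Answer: $24640$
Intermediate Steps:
$q{\left(y \right)} = y \left(1 + y\right)$ ($q{\left(y \right)} = \left(y + 1\right) y = \left(1 + y\right) y = y \left(1 + y\right)$)
$q{\left(-11 \right)} 14 \cdot 16 = - 11 \left(1 - 11\right) 14 \cdot 16 = \left(-11\right) \left(-10\right) 224 = 110 \cdot 224 = 24640$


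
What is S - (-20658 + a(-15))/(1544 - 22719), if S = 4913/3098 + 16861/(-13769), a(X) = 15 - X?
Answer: -79081755073/129035495050 ≈ -0.61287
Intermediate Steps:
S = 15411719/42656362 (S = 4913*(1/3098) + 16861*(-1/13769) = 4913/3098 - 16861/13769 = 15411719/42656362 ≈ 0.36130)
S - (-20658 + a(-15))/(1544 - 22719) = 15411719/42656362 - (-20658 + (15 - 1*(-15)))/(1544 - 22719) = 15411719/42656362 - (-20658 + (15 + 15))/(-21175) = 15411719/42656362 - (-20658 + 30)*(-1)/21175 = 15411719/42656362 - (-20628)*(-1)/21175 = 15411719/42656362 - 1*20628/21175 = 15411719/42656362 - 20628/21175 = -79081755073/129035495050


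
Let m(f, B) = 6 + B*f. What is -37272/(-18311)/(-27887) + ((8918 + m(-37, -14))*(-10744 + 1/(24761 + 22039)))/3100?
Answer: -1212159341104439258503/37041742686780000 ≈ -32724.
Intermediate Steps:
-37272/(-18311)/(-27887) + ((8918 + m(-37, -14))*(-10744 + 1/(24761 + 22039)))/3100 = -37272/(-18311)/(-27887) + ((8918 + (6 - 14*(-37)))*(-10744 + 1/(24761 + 22039)))/3100 = -37272*(-1/18311)*(-1/27887) + ((8918 + (6 + 518))*(-10744 + 1/46800))*(1/3100) = (37272/18311)*(-1/27887) + ((8918 + 524)*(-10744 + 1/46800))*(1/3100) = -37272/510638857 + (9442*(-502819199/46800))*(1/3100) = -37272/510638857 - 2373809438479/23400*1/3100 = -37272/510638857 - 2373809438479/72540000 = -1212159341104439258503/37041742686780000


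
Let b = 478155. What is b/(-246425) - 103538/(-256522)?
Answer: -9714292526/6321343385 ≈ -1.5367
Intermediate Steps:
b/(-246425) - 103538/(-256522) = 478155/(-246425) - 103538/(-256522) = 478155*(-1/246425) - 103538*(-1/256522) = -95631/49285 + 51769/128261 = -9714292526/6321343385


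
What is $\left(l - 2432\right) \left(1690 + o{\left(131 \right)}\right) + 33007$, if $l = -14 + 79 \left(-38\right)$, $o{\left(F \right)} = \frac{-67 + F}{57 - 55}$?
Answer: $-9348449$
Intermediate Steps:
$o{\left(F \right)} = - \frac{67}{2} + \frac{F}{2}$ ($o{\left(F \right)} = \frac{-67 + F}{2} = \left(-67 + F\right) \frac{1}{2} = - \frac{67}{2} + \frac{F}{2}$)
$l = -3016$ ($l = -14 - 3002 = -3016$)
$\left(l - 2432\right) \left(1690 + o{\left(131 \right)}\right) + 33007 = \left(-3016 - 2432\right) \left(1690 + \left(- \frac{67}{2} + \frac{1}{2} \cdot 131\right)\right) + 33007 = \left(-3016 - 2432\right) \left(1690 + \left(- \frac{67}{2} + \frac{131}{2}\right)\right) + 33007 = \left(-3016 - 2432\right) \left(1690 + 32\right) + 33007 = \left(-5448\right) 1722 + 33007 = -9381456 + 33007 = -9348449$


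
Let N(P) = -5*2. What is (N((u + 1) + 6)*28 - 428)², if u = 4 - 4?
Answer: 501264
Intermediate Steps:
u = 0
N(P) = -10
(N((u + 1) + 6)*28 - 428)² = (-10*28 - 428)² = (-280 - 428)² = (-708)² = 501264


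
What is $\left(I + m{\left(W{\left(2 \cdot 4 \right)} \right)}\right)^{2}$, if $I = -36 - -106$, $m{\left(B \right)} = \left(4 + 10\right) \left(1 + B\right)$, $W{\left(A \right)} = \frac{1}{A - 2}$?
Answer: $\frac{67081}{9} \approx 7453.4$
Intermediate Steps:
$W{\left(A \right)} = \frac{1}{-2 + A}$
$m{\left(B \right)} = 14 + 14 B$ ($m{\left(B \right)} = 14 \left(1 + B\right) = 14 + 14 B$)
$I = 70$ ($I = -36 + 106 = 70$)
$\left(I + m{\left(W{\left(2 \cdot 4 \right)} \right)}\right)^{2} = \left(70 + \left(14 + \frac{14}{-2 + 2 \cdot 4}\right)\right)^{2} = \left(70 + \left(14 + \frac{14}{-2 + 8}\right)\right)^{2} = \left(70 + \left(14 + \frac{14}{6}\right)\right)^{2} = \left(70 + \left(14 + 14 \cdot \frac{1}{6}\right)\right)^{2} = \left(70 + \left(14 + \frac{7}{3}\right)\right)^{2} = \left(70 + \frac{49}{3}\right)^{2} = \left(\frac{259}{3}\right)^{2} = \frac{67081}{9}$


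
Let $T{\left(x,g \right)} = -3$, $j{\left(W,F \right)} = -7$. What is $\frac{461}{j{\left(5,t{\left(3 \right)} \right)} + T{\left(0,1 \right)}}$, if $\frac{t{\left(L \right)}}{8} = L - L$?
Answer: $- \frac{461}{10} \approx -46.1$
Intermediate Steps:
$t{\left(L \right)} = 0$ ($t{\left(L \right)} = 8 \left(L - L\right) = 8 \cdot 0 = 0$)
$\frac{461}{j{\left(5,t{\left(3 \right)} \right)} + T{\left(0,1 \right)}} = \frac{461}{-7 - 3} = \frac{461}{-10} = 461 \left(- \frac{1}{10}\right) = - \frac{461}{10}$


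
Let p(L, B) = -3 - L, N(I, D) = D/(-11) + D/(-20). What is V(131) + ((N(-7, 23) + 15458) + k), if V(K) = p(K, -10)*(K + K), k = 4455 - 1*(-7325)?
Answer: -1732113/220 ≈ -7873.2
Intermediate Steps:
N(I, D) = -31*D/220 (N(I, D) = D*(-1/11) + D*(-1/20) = -D/11 - D/20 = -31*D/220)
k = 11780 (k = 4455 + 7325 = 11780)
V(K) = 2*K*(-3 - K) (V(K) = (-3 - K)*(K + K) = (-3 - K)*(2*K) = 2*K*(-3 - K))
V(131) + ((N(-7, 23) + 15458) + k) = -2*131*(3 + 131) + ((-31/220*23 + 15458) + 11780) = -2*131*134 + ((-713/220 + 15458) + 11780) = -35108 + (3400047/220 + 11780) = -35108 + 5991647/220 = -1732113/220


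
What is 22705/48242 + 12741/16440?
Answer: 1201851/964840 ≈ 1.2456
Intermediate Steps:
22705/48242 + 12741/16440 = 22705*(1/48242) + 12741*(1/16440) = 22705/48242 + 31/40 = 1201851/964840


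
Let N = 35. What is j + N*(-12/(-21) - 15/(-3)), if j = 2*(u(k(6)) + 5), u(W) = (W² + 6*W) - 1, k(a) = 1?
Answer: 217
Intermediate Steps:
u(W) = -1 + W² + 6*W
j = 22 (j = 2*((-1 + 1² + 6*1) + 5) = 2*((-1 + 1 + 6) + 5) = 2*(6 + 5) = 2*11 = 22)
j + N*(-12/(-21) - 15/(-3)) = 22 + 35*(-12/(-21) - 15/(-3)) = 22 + 35*(-12*(-1/21) - 15*(-⅓)) = 22 + 35*(4/7 + 5) = 22 + 35*(39/7) = 22 + 195 = 217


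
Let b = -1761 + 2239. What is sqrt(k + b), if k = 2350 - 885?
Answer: sqrt(1943) ≈ 44.079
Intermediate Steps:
k = 1465
b = 478
sqrt(k + b) = sqrt(1465 + 478) = sqrt(1943)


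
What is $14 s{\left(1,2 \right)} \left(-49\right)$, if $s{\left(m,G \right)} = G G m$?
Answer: $-2744$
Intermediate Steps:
$s{\left(m,G \right)} = m G^{2}$
$14 s{\left(1,2 \right)} \left(-49\right) = 14 \cdot 1 \cdot 2^{2} \left(-49\right) = 14 \cdot 1 \cdot 4 \left(-49\right) = 14 \cdot 4 \left(-49\right) = 14 \left(-196\right) = -2744$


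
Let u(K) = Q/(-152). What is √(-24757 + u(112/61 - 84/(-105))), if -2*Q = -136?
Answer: I*√35749754/38 ≈ 157.34*I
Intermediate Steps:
Q = 68 (Q = -½*(-136) = 68)
u(K) = -17/38 (u(K) = 68/(-152) = 68*(-1/152) = -17/38)
√(-24757 + u(112/61 - 84/(-105))) = √(-24757 - 17/38) = √(-940783/38) = I*√35749754/38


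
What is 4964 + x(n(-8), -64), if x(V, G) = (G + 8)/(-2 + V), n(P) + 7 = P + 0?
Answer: 84444/17 ≈ 4967.3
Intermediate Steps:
n(P) = -7 + P (n(P) = -7 + (P + 0) = -7 + P)
x(V, G) = (8 + G)/(-2 + V)
4964 + x(n(-8), -64) = 4964 + (8 - 64)/(-2 + (-7 - 8)) = 4964 - 56/(-2 - 15) = 4964 - 56/(-17) = 4964 - 1/17*(-56) = 4964 + 56/17 = 84444/17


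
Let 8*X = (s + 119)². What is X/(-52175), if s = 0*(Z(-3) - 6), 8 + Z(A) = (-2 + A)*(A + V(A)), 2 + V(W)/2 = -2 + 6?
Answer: -14161/417400 ≈ -0.033927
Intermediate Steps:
V(W) = 4 (V(W) = -4 + 2*(-2 + 6) = -4 + 2*4 = -4 + 8 = 4)
Z(A) = -8 + (-2 + A)*(4 + A) (Z(A) = -8 + (-2 + A)*(A + 4) = -8 + (-2 + A)*(4 + A))
s = 0 (s = 0*((-16 + (-3)² + 2*(-3)) - 6) = 0*((-16 + 9 - 6) - 6) = 0*(-13 - 6) = 0*(-19) = 0)
X = 14161/8 (X = (0 + 119)²/8 = (⅛)*119² = (⅛)*14161 = 14161/8 ≈ 1770.1)
X/(-52175) = (14161/8)/(-52175) = (14161/8)*(-1/52175) = -14161/417400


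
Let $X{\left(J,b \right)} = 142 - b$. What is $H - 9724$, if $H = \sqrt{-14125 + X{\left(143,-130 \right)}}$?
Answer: $-9724 + i \sqrt{13853} \approx -9724.0 + 117.7 i$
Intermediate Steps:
$H = i \sqrt{13853}$ ($H = \sqrt{-14125 + \left(142 - -130\right)} = \sqrt{-14125 + \left(142 + 130\right)} = \sqrt{-14125 + 272} = \sqrt{-13853} = i \sqrt{13853} \approx 117.7 i$)
$H - 9724 = i \sqrt{13853} - 9724 = -9724 + i \sqrt{13853}$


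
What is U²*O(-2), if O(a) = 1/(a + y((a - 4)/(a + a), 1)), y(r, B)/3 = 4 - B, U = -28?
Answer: 112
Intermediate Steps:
y(r, B) = 12 - 3*B (y(r, B) = 3*(4 - B) = 12 - 3*B)
O(a) = 1/(9 + a) (O(a) = 1/(a + (12 - 3*1)) = 1/(a + (12 - 3)) = 1/(a + 9) = 1/(9 + a))
U²*O(-2) = (-28)²/(9 - 2) = 784/7 = 784*(⅐) = 112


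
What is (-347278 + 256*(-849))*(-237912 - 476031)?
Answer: 403107924546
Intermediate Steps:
(-347278 + 256*(-849))*(-237912 - 476031) = (-347278 - 217344)*(-713943) = -564622*(-713943) = 403107924546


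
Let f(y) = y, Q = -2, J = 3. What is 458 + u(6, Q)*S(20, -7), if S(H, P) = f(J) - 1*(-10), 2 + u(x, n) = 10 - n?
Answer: 588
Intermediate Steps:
u(x, n) = 8 - n (u(x, n) = -2 + (10 - n) = 8 - n)
S(H, P) = 13 (S(H, P) = 3 - 1*(-10) = 3 + 10 = 13)
458 + u(6, Q)*S(20, -7) = 458 + (8 - 1*(-2))*13 = 458 + (8 + 2)*13 = 458 + 10*13 = 458 + 130 = 588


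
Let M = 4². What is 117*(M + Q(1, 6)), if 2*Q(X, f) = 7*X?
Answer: 4563/2 ≈ 2281.5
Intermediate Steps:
Q(X, f) = 7*X/2 (Q(X, f) = (7*X)/2 = 7*X/2)
M = 16
117*(M + Q(1, 6)) = 117*(16 + (7/2)*1) = 117*(16 + 7/2) = 117*(39/2) = 4563/2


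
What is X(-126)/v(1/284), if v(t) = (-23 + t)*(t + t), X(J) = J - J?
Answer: 0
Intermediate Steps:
X(J) = 0
v(t) = 2*t*(-23 + t) (v(t) = (-23 + t)*(2*t) = 2*t*(-23 + t))
X(-126)/v(1/284) = 0/((2*(-23 + 1/284)/284)) = 0/((2*(1/284)*(-23 + 1/284))) = 0/((2*(1/284)*(-6531/284))) = 0/(-6531/40328) = 0*(-40328/6531) = 0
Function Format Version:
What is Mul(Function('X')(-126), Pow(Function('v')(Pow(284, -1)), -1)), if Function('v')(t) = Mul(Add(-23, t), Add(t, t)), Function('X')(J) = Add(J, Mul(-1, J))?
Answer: 0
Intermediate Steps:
Function('X')(J) = 0
Function('v')(t) = Mul(2, t, Add(-23, t)) (Function('v')(t) = Mul(Add(-23, t), Mul(2, t)) = Mul(2, t, Add(-23, t)))
Mul(Function('X')(-126), Pow(Function('v')(Pow(284, -1)), -1)) = Mul(0, Pow(Mul(2, Pow(284, -1), Add(-23, Pow(284, -1))), -1)) = Mul(0, Pow(Mul(2, Rational(1, 284), Add(-23, Rational(1, 284))), -1)) = Mul(0, Pow(Mul(2, Rational(1, 284), Rational(-6531, 284)), -1)) = Mul(0, Pow(Rational(-6531, 40328), -1)) = Mul(0, Rational(-40328, 6531)) = 0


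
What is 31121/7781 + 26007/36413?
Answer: 1335569440/283329553 ≈ 4.7138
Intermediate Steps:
31121/7781 + 26007/36413 = 1335569440/283329553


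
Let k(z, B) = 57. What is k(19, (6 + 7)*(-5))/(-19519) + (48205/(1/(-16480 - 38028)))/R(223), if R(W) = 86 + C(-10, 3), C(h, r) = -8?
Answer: -25643653669553/761241 ≈ -3.3687e+7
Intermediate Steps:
R(W) = 78 (R(W) = 86 - 8 = 78)
k(19, (6 + 7)*(-5))/(-19519) + (48205/(1/(-16480 - 38028)))/R(223) = 57/(-19519) + (48205/(1/(-16480 - 38028)))/78 = 57*(-1/19519) + (48205/(1/(-54508)))*(1/78) = -57/19519 + (48205/(-1/54508))*(1/78) = -57/19519 + (48205*(-54508))*(1/78) = -57/19519 - 2627558140*1/78 = -57/19519 - 1313779070/39 = -25643653669553/761241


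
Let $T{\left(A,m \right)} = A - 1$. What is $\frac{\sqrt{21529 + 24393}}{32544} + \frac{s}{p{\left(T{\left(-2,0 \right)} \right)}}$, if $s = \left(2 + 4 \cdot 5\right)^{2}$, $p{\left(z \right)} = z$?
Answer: $- \frac{484}{3} + \frac{\sqrt{45922}}{32544} \approx -161.33$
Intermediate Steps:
$T{\left(A,m \right)} = -1 + A$ ($T{\left(A,m \right)} = A - 1 = -1 + A$)
$s = 484$ ($s = \left(2 + 20\right)^{2} = 22^{2} = 484$)
$\frac{\sqrt{21529 + 24393}}{32544} + \frac{s}{p{\left(T{\left(-2,0 \right)} \right)}} = \frac{\sqrt{21529 + 24393}}{32544} + \frac{484}{-1 - 2} = \sqrt{45922} \cdot \frac{1}{32544} + \frac{484}{-3} = \frac{\sqrt{45922}}{32544} + 484 \left(- \frac{1}{3}\right) = \frac{\sqrt{45922}}{32544} - \frac{484}{3} = - \frac{484}{3} + \frac{\sqrt{45922}}{32544}$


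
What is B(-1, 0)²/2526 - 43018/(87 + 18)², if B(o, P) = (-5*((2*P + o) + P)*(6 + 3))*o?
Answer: -28779281/9283050 ≈ -3.1002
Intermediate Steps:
B(o, P) = o*(-135*P - 45*o) (B(o, P) = (-5*((o + 2*P) + P)*9)*o = (-5*(o + 3*P)*9)*o = (-5*(9*o + 27*P))*o = (-135*P - 45*o)*o = o*(-135*P - 45*o))
B(-1, 0)²/2526 - 43018/(87 + 18)² = (-45*(-1)*(-1 + 3*0))²/2526 - 43018/(87 + 18)² = (-45*(-1)*(-1 + 0))²*(1/2526) - 43018/(105²) = (-45*(-1)*(-1))²*(1/2526) - 43018/11025 = (-45)²*(1/2526) - 43018*1/11025 = 2025*(1/2526) - 43018/11025 = 675/842 - 43018/11025 = -28779281/9283050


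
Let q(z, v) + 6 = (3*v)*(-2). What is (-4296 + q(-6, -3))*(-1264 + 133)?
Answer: 4845204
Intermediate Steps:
q(z, v) = -6 - 6*v (q(z, v) = -6 + (3*v)*(-2) = -6 - 6*v)
(-4296 + q(-6, -3))*(-1264 + 133) = (-4296 + (-6 - 6*(-3)))*(-1264 + 133) = (-4296 + (-6 + 18))*(-1131) = (-4296 + 12)*(-1131) = -4284*(-1131) = 4845204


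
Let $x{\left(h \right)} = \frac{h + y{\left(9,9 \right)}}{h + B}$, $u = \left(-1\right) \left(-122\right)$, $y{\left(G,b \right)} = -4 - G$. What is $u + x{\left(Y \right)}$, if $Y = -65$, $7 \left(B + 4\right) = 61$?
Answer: $\frac{26015}{211} \approx 123.29$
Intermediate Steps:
$B = \frac{33}{7}$ ($B = -4 + \frac{1}{7} \cdot 61 = -4 + \frac{61}{7} = \frac{33}{7} \approx 4.7143$)
$u = 122$
$x{\left(h \right)} = \frac{-13 + h}{\frac{33}{7} + h}$ ($x{\left(h \right)} = \frac{h - 13}{h + \frac{33}{7}} = \frac{h - 13}{\frac{33}{7} + h} = \frac{-13 + h}{\frac{33}{7} + h}$)
$u + x{\left(Y \right)} = 122 + \frac{7 \left(-13 - 65\right)}{33 + 7 \left(-65\right)} = 122 + 7 \frac{1}{33 - 455} \left(-78\right) = 122 + 7 \frac{1}{-422} \left(-78\right) = 122 + 7 \left(- \frac{1}{422}\right) \left(-78\right) = 122 + \frac{273}{211} = \frac{26015}{211}$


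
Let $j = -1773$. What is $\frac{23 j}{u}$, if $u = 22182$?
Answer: $- \frac{13593}{7394} \approx -1.8384$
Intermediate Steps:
$\frac{23 j}{u} = \frac{23 \left(-1773\right)}{22182} = \left(-40779\right) \frac{1}{22182} = - \frac{13593}{7394}$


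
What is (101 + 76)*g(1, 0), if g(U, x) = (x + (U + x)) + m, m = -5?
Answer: -708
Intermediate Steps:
g(U, x) = -5 + U + 2*x (g(U, x) = (x + (U + x)) - 5 = (U + 2*x) - 5 = -5 + U + 2*x)
(101 + 76)*g(1, 0) = (101 + 76)*(-5 + 1 + 2*0) = 177*(-5 + 1 + 0) = 177*(-4) = -708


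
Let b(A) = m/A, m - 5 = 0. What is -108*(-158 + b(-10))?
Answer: 17118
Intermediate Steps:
m = 5 (m = 5 + 0 = 5)
b(A) = 5/A
-108*(-158 + b(-10)) = -108*(-158 + 5/(-10)) = -108*(-158 + 5*(-⅒)) = -108*(-158 - ½) = -108*(-317/2) = 17118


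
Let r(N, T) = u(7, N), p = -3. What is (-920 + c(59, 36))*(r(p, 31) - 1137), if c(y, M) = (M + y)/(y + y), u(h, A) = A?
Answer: 61825050/59 ≈ 1.0479e+6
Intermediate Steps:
r(N, T) = N
c(y, M) = (M + y)/(2*y) (c(y, M) = (M + y)/((2*y)) = (M + y)*(1/(2*y)) = (M + y)/(2*y))
(-920 + c(59, 36))*(r(p, 31) - 1137) = (-920 + (½)*(36 + 59)/59)*(-3 - 1137) = (-920 + (½)*(1/59)*95)*(-1140) = (-920 + 95/118)*(-1140) = -108465/118*(-1140) = 61825050/59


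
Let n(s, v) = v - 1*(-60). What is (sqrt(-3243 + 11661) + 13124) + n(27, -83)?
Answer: 13101 + sqrt(8418) ≈ 13193.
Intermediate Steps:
n(s, v) = 60 + v (n(s, v) = v + 60 = 60 + v)
(sqrt(-3243 + 11661) + 13124) + n(27, -83) = (sqrt(-3243 + 11661) + 13124) + (60 - 83) = (sqrt(8418) + 13124) - 23 = (13124 + sqrt(8418)) - 23 = 13101 + sqrt(8418)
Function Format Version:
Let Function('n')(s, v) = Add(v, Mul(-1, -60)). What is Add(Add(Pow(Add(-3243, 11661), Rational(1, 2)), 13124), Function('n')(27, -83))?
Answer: Add(13101, Pow(8418, Rational(1, 2))) ≈ 13193.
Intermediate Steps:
Function('n')(s, v) = Add(60, v) (Function('n')(s, v) = Add(v, 60) = Add(60, v))
Add(Add(Pow(Add(-3243, 11661), Rational(1, 2)), 13124), Function('n')(27, -83)) = Add(Add(Pow(Add(-3243, 11661), Rational(1, 2)), 13124), Add(60, -83)) = Add(Add(Pow(8418, Rational(1, 2)), 13124), -23) = Add(Add(13124, Pow(8418, Rational(1, 2))), -23) = Add(13101, Pow(8418, Rational(1, 2)))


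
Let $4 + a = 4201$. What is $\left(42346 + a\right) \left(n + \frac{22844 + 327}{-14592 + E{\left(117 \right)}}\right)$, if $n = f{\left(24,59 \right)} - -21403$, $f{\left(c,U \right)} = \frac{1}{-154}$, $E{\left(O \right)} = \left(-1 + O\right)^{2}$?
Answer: $\frac{12436146520169}{12496} \approx 9.9521 \cdot 10^{8}$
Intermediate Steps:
$a = 4197$ ($a = -4 + 4201 = 4197$)
$f{\left(c,U \right)} = - \frac{1}{154}$
$n = \frac{3296061}{154}$ ($n = - \frac{1}{154} - -21403 = - \frac{1}{154} + 21403 = \frac{3296061}{154} \approx 21403.0$)
$\left(42346 + a\right) \left(n + \frac{22844 + 327}{-14592 + E{\left(117 \right)}}\right) = \left(42346 + 4197\right) \left(\frac{3296061}{154} + \frac{22844 + 327}{-14592 + \left(-1 + 117\right)^{2}}\right) = 46543 \left(\frac{3296061}{154} + \frac{23171}{-14592 + 116^{2}}\right) = 46543 \left(\frac{3296061}{154} + \frac{23171}{-14592 + 13456}\right) = 46543 \left(\frac{3296061}{154} + \frac{23171}{-1136}\right) = 46543 \left(\frac{3296061}{154} + 23171 \left(- \frac{1}{1136}\right)\right) = 46543 \left(\frac{3296061}{154} - \frac{23171}{1136}\right) = 46543 \cdot \frac{1870378481}{87472} = \frac{12436146520169}{12496}$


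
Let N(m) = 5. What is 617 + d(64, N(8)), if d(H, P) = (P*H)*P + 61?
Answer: 2278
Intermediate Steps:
d(H, P) = 61 + H*P**2 (d(H, P) = (H*P)*P + 61 = H*P**2 + 61 = 61 + H*P**2)
617 + d(64, N(8)) = 617 + (61 + 64*5**2) = 617 + (61 + 64*25) = 617 + (61 + 1600) = 617 + 1661 = 2278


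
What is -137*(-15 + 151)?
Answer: -18632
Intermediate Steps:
-137*(-15 + 151) = -137*136 = -18632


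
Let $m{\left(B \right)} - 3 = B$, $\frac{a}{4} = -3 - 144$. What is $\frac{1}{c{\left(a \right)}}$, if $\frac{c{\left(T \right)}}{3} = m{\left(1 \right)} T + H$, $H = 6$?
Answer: $- \frac{1}{7038} \approx -0.00014209$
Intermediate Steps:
$a = -588$ ($a = 4 \left(-3 - 144\right) = 4 \left(-147\right) = -588$)
$m{\left(B \right)} = 3 + B$
$c{\left(T \right)} = 18 + 12 T$ ($c{\left(T \right)} = 3 \left(\left(3 + 1\right) T + 6\right) = 3 \left(4 T + 6\right) = 3 \left(6 + 4 T\right) = 18 + 12 T$)
$\frac{1}{c{\left(a \right)}} = \frac{1}{18 + 12 \left(-588\right)} = \frac{1}{18 - 7056} = \frac{1}{-7038} = - \frac{1}{7038}$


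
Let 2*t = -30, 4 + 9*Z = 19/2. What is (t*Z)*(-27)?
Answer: 495/2 ≈ 247.50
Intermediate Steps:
Z = 11/18 (Z = -4/9 + (19/2)/9 = -4/9 + (19*(1/2))/9 = -4/9 + (1/9)*(19/2) = -4/9 + 19/18 = 11/18 ≈ 0.61111)
t = -15 (t = (1/2)*(-30) = -15)
(t*Z)*(-27) = -15*11/18*(-27) = -55/6*(-27) = 495/2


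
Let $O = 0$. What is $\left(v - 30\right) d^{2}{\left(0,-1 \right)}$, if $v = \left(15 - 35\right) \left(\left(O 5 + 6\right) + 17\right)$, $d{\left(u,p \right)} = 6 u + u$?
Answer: $0$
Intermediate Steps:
$d{\left(u,p \right)} = 7 u$
$v = -460$ ($v = \left(15 - 35\right) \left(\left(0 \cdot 5 + 6\right) + 17\right) = - 20 \left(\left(0 + 6\right) + 17\right) = - 20 \left(6 + 17\right) = \left(-20\right) 23 = -460$)
$\left(v - 30\right) d^{2}{\left(0,-1 \right)} = \left(-460 - 30\right) \left(7 \cdot 0\right)^{2} = - 490 \cdot 0^{2} = \left(-490\right) 0 = 0$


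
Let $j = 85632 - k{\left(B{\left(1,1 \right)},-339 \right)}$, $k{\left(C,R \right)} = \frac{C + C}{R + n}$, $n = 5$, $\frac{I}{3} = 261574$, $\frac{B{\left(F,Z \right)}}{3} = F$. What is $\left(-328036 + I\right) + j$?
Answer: $\frac{90567109}{167} \approx 5.4232 \cdot 10^{5}$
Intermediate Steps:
$B{\left(F,Z \right)} = 3 F$
$I = 784722$ ($I = 3 \cdot 261574 = 784722$)
$k{\left(C,R \right)} = \frac{2 C}{5 + R}$ ($k{\left(C,R \right)} = \frac{C + C}{R + 5} = \frac{2 C}{5 + R}$)
$j = \frac{14300547}{167}$ ($j = 85632 - \frac{2 \cdot 3 \cdot 1}{5 - 339} = 85632 - 2 \cdot 3 \frac{1}{-334} = 85632 - 2 \cdot 3 \left(- \frac{1}{334}\right) = 85632 - - \frac{3}{167} = 85632 + \frac{3}{167} = \frac{14300547}{167} \approx 85632.0$)
$\left(-328036 + I\right) + j = \left(-328036 + 784722\right) + \frac{14300547}{167} = 456686 + \frac{14300547}{167} = \frac{90567109}{167}$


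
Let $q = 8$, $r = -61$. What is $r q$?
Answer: $-488$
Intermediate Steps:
$r q = \left(-61\right) 8 = -488$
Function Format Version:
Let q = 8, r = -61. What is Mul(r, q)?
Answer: -488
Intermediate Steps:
Mul(r, q) = Mul(-61, 8) = -488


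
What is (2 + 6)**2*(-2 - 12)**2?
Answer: 12544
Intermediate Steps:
(2 + 6)**2*(-2 - 12)**2 = 8**2*(-14)**2 = 64*196 = 12544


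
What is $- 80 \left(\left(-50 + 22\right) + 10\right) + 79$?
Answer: $1519$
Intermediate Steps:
$- 80 \left(\left(-50 + 22\right) + 10\right) + 79 = - 80 \left(-28 + 10\right) + 79 = \left(-80\right) \left(-18\right) + 79 = 1440 + 79 = 1519$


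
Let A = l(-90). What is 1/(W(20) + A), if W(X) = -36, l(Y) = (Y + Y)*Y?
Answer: 1/16164 ≈ 6.1866e-5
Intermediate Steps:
l(Y) = 2*Y² (l(Y) = (2*Y)*Y = 2*Y²)
A = 16200 (A = 2*(-90)² = 2*8100 = 16200)
1/(W(20) + A) = 1/(-36 + 16200) = 1/16164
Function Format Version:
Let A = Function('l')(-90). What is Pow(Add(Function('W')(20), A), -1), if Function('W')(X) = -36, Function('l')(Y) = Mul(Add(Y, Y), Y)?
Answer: Rational(1, 16164) ≈ 6.1866e-5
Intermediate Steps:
Function('l')(Y) = Mul(2, Pow(Y, 2)) (Function('l')(Y) = Mul(Mul(2, Y), Y) = Mul(2, Pow(Y, 2)))
A = 16200 (A = Mul(2, Pow(-90, 2)) = Mul(2, 8100) = 16200)
Pow(Add(Function('W')(20), A), -1) = Pow(Add(-36, 16200), -1) = Pow(16164, -1) = Rational(1, 16164)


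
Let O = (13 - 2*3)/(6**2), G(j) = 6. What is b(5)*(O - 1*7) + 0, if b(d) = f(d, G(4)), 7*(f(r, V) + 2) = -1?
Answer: 175/12 ≈ 14.583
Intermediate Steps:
O = 7/36 (O = (13 - 1*6)/36 = (13 - 6)*(1/36) = 7*(1/36) = 7/36 ≈ 0.19444)
f(r, V) = -15/7 (f(r, V) = -2 + (1/7)*(-1) = -2 - 1/7 = -15/7)
b(d) = -15/7
b(5)*(O - 1*7) + 0 = -15*(7/36 - 1*7)/7 + 0 = -15*(7/36 - 7)/7 + 0 = -15/7*(-245/36) + 0 = 175/12 + 0 = 175/12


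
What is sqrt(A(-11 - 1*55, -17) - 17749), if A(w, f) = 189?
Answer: 2*I*sqrt(4390) ≈ 132.51*I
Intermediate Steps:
sqrt(A(-11 - 1*55, -17) - 17749) = sqrt(189 - 17749) = sqrt(-17560) = 2*I*sqrt(4390)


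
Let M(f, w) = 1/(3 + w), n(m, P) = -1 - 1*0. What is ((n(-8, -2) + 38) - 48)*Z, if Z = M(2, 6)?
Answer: -11/9 ≈ -1.2222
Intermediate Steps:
n(m, P) = -1 (n(m, P) = -1 + 0 = -1)
Z = ⅑ (Z = 1/(3 + 6) = 1/9 = ⅑ ≈ 0.11111)
((n(-8, -2) + 38) - 48)*Z = ((-1 + 38) - 48)*(⅑) = (37 - 48)*(⅑) = -11*⅑ = -11/9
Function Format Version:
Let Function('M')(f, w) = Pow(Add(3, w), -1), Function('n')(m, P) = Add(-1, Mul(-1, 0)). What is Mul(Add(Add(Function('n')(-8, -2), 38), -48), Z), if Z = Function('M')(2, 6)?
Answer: Rational(-11, 9) ≈ -1.2222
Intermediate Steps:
Function('n')(m, P) = -1 (Function('n')(m, P) = Add(-1, 0) = -1)
Z = Rational(1, 9) (Z = Pow(Add(3, 6), -1) = Pow(9, -1) = Rational(1, 9) ≈ 0.11111)
Mul(Add(Add(Function('n')(-8, -2), 38), -48), Z) = Mul(Add(Add(-1, 38), -48), Rational(1, 9)) = Mul(Add(37, -48), Rational(1, 9)) = Mul(-11, Rational(1, 9)) = Rational(-11, 9)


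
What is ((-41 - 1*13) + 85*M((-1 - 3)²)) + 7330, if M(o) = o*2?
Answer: 9996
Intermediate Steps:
M(o) = 2*o
((-41 - 1*13) + 85*M((-1 - 3)²)) + 7330 = ((-41 - 1*13) + 85*(2*(-1 - 3)²)) + 7330 = ((-41 - 13) + 85*(2*(-4)²)) + 7330 = (-54 + 85*(2*16)) + 7330 = (-54 + 85*32) + 7330 = (-54 + 2720) + 7330 = 2666 + 7330 = 9996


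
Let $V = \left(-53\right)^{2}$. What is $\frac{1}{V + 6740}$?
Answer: $\frac{1}{9549} \approx 0.00010472$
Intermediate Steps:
$V = 2809$
$\frac{1}{V + 6740} = \frac{1}{2809 + 6740} = \frac{1}{9549}$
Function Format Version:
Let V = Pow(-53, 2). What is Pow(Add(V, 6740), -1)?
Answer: Rational(1, 9549) ≈ 0.00010472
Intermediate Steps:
V = 2809
Pow(Add(V, 6740), -1) = Pow(Add(2809, 6740), -1) = Pow(9549, -1) = Rational(1, 9549)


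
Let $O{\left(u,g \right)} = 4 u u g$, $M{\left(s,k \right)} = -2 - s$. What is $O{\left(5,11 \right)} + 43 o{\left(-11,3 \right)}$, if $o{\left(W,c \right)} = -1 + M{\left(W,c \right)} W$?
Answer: $-3200$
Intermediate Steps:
$O{\left(u,g \right)} = 4 g u^{2}$ ($O{\left(u,g \right)} = 4 u^{2} g = 4 g u^{2}$)
$o{\left(W,c \right)} = -1 + W \left(-2 - W\right)$ ($o{\left(W,c \right)} = -1 + \left(-2 - W\right) W = -1 + W \left(-2 - W\right)$)
$O{\left(5,11 \right)} + 43 o{\left(-11,3 \right)} = 4 \cdot 11 \cdot 5^{2} + 43 \left(-1 - - 11 \left(2 - 11\right)\right) = 4 \cdot 11 \cdot 25 + 43 \left(-1 - \left(-11\right) \left(-9\right)\right) = 1100 + 43 \left(-1 - 99\right) = 1100 + 43 \left(-100\right) = 1100 - 4300 = -3200$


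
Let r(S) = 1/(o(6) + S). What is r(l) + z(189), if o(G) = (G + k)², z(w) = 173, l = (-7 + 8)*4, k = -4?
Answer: 1385/8 ≈ 173.13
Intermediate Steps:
l = 4 (l = 1*4 = 4)
o(G) = (-4 + G)² (o(G) = (G - 4)² = (-4 + G)²)
r(S) = 1/(4 + S) (r(S) = 1/((-4 + 6)² + S) = 1/(2² + S) = 1/(4 + S))
r(l) + z(189) = 1/(4 + 4) + 173 = 1/8 + 173 = ⅛ + 173 = 1385/8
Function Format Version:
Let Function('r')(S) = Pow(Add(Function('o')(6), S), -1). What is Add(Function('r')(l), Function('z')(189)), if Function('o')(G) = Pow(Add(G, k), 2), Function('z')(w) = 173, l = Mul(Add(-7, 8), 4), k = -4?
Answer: Rational(1385, 8) ≈ 173.13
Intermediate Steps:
l = 4 (l = Mul(1, 4) = 4)
Function('o')(G) = Pow(Add(-4, G), 2) (Function('o')(G) = Pow(Add(G, -4), 2) = Pow(Add(-4, G), 2))
Function('r')(S) = Pow(Add(4, S), -1) (Function('r')(S) = Pow(Add(Pow(Add(-4, 6), 2), S), -1) = Pow(Add(Pow(2, 2), S), -1) = Pow(Add(4, S), -1))
Add(Function('r')(l), Function('z')(189)) = Add(Pow(Add(4, 4), -1), 173) = Add(Pow(8, -1), 173) = Add(Rational(1, 8), 173) = Rational(1385, 8)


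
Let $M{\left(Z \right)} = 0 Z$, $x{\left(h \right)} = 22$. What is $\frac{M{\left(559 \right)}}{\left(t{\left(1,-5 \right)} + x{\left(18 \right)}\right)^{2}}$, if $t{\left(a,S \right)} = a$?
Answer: $0$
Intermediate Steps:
$M{\left(Z \right)} = 0$
$\frac{M{\left(559 \right)}}{\left(t{\left(1,-5 \right)} + x{\left(18 \right)}\right)^{2}} = \frac{0}{\left(1 + 22\right)^{2}} = \frac{0}{23^{2}} = \frac{0}{529} = 0 \cdot \frac{1}{529} = 0$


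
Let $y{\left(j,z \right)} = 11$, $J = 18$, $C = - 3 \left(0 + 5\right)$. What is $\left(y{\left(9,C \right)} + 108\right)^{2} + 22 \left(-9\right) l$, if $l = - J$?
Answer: $17725$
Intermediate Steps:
$C = -15$ ($C = \left(-3\right) 5 = -15$)
$l = -18$ ($l = \left(-1\right) 18 = -18$)
$\left(y{\left(9,C \right)} + 108\right)^{2} + 22 \left(-9\right) l = \left(11 + 108\right)^{2} + 22 \left(-9\right) \left(-18\right) = 119^{2} - -3564 = 14161 + 3564 = 17725$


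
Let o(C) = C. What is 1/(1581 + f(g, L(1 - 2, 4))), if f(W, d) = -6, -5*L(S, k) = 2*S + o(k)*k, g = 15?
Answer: 1/1575 ≈ 0.00063492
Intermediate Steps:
L(S, k) = -2*S/5 - k²/5 (L(S, k) = -(2*S + k*k)/5 = -(2*S + k²)/5 = -(k² + 2*S)/5 = -2*S/5 - k²/5)
1/(1581 + f(g, L(1 - 2, 4))) = 1/(1581 - 6) = 1/1575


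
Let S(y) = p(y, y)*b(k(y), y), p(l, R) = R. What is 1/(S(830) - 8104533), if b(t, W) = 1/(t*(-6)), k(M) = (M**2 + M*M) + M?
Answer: -9966/80769775879 ≈ -1.2339e-7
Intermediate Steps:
k(M) = M + 2*M**2 (k(M) = (M**2 + M**2) + M = 2*M**2 + M = M + 2*M**2)
b(t, W) = -1/(6*t) (b(t, W) = 1/(-6*t) = -1/(6*t))
S(y) = -1/(6*(1 + 2*y)) (S(y) = y*(-1/(y*(1 + 2*y))/6) = y*(-1/(6*y*(1 + 2*y))) = -1/(6*(1 + 2*y)))
1/(S(830) - 8104533) = 1/(-1/(6 + 12*830) - 8104533) = 1/(-1/(6 + 9960) - 8104533) = 1/(-1/9966 - 8104533) = 1/(-80769775879/9966) = -9966/80769775879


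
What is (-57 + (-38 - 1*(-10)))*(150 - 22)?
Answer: -10880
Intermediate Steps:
(-57 + (-38 - 1*(-10)))*(150 - 22) = (-57 + (-38 + 10))*128 = (-57 - 28)*128 = -85*128 = -10880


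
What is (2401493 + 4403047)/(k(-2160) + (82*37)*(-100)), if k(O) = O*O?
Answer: 340227/218110 ≈ 1.5599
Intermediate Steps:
k(O) = O**2
(2401493 + 4403047)/(k(-2160) + (82*37)*(-100)) = (2401493 + 4403047)/((-2160)**2 + (82*37)*(-100)) = 6804540/(4665600 + 3034*(-100)) = 6804540/(4665600 - 303400) = 6804540/4362200 = 6804540*(1/4362200) = 340227/218110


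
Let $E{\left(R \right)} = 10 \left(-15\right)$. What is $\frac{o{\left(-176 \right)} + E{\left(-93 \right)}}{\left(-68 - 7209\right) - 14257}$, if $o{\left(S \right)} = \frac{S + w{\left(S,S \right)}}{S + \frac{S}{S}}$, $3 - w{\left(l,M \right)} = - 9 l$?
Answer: $\frac{3499}{538350} \approx 0.0064995$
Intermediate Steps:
$w{\left(l,M \right)} = 3 + 9 l$ ($w{\left(l,M \right)} = 3 - - 9 l = 3 + 9 l$)
$E{\left(R \right)} = -150$
$o{\left(S \right)} = \frac{3 + 10 S}{1 + S}$ ($o{\left(S \right)} = \frac{S + \left(3 + 9 S\right)}{S + \frac{S}{S}} = \frac{3 + 10 S}{S + 1} = \frac{3 + 10 S}{1 + S}$)
$\frac{o{\left(-176 \right)} + E{\left(-93 \right)}}{\left(-68 - 7209\right) - 14257} = \frac{\frac{3 + 10 \left(-176\right)}{1 - 176} - 150}{\left(-68 - 7209\right) - 14257} = \frac{\frac{3 - 1760}{-175} - 150}{\left(-68 - 7209\right) - 14257} = \frac{\left(- \frac{1}{175}\right) \left(-1757\right) - 150}{-7277 - 14257} = \frac{\frac{251}{25} - 150}{-21534} = \left(- \frac{3499}{25}\right) \left(- \frac{1}{21534}\right) = \frac{3499}{538350}$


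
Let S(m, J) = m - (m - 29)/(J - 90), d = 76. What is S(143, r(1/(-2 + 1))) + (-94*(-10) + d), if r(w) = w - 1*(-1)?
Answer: 17404/15 ≈ 1160.3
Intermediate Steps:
r(w) = 1 + w (r(w) = w + 1 = 1 + w)
S(m, J) = m - (-29 + m)/(-90 + J)
S(143, r(1/(-2 + 1))) + (-94*(-10) + d) = (29 - 91*143 + (1 + 1/(-2 + 1))*143)/(-90 + (1 + 1/(-2 + 1))) + (-94*(-10) + 76) = (29 - 13013 + (1 + 1/(-1))*143)/(-90 + (1 + 1/(-1))) + (940 + 76) = (29 - 13013 + (1 - 1)*143)/(-90 + (1 - 1)) + 1016 = (29 - 13013 + 0*143)/(-90 + 0) + 1016 = (29 - 13013 + 0)/(-90) + 1016 = -1/90*(-12984) + 1016 = 2164/15 + 1016 = 17404/15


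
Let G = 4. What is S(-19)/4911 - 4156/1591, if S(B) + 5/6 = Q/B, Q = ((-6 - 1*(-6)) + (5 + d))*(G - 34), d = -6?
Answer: -2327190749/890727714 ≈ -2.6127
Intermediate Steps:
Q = 30 (Q = ((-6 - 1*(-6)) + (5 - 6))*(4 - 34) = ((-6 + 6) - 1)*(-30) = (0 - 1)*(-30) = -1*(-30) = 30)
S(B) = -5/6 + 30/B
S(-19)/4911 - 4156/1591 = (-5/6 + 30/(-19))/4911 - 4156/1591 = (-5/6 + 30*(-1/19))*(1/4911) - 4156*1/1591 = (-5/6 - 30/19)*(1/4911) - 4156/1591 = -275/114*1/4911 - 4156/1591 = -275/559854 - 4156/1591 = -2327190749/890727714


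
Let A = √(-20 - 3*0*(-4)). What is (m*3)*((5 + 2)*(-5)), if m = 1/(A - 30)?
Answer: 315/92 + 21*I*√5/92 ≈ 3.4239 + 0.51041*I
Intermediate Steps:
A = 2*I*√5 (A = √(-20 + 0*(-4)) = √(-20 + 0) = √(-20) = 2*I*√5 ≈ 4.4721*I)
m = 1/(-30 + 2*I*√5) (m = 1/(2*I*√5 - 30) = 1/(-30 + 2*I*√5) ≈ -0.032609 - 0.004861*I)
(m*3)*((5 + 2)*(-5)) = ((-3/92 - I*√5/460)*3)*((5 + 2)*(-5)) = (-9/92 - 3*I*√5/460)*(7*(-5)) = (-9/92 - 3*I*√5/460)*(-35) = 315/92 + 21*I*√5/92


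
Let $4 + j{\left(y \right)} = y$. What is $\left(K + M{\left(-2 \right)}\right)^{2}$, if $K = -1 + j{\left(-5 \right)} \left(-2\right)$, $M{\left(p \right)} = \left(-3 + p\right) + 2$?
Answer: $196$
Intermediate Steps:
$j{\left(y \right)} = -4 + y$
$M{\left(p \right)} = -1 + p$
$K = 17$ ($K = -1 + \left(-4 - 5\right) \left(-2\right) = -1 - -18 = -1 + 18 = 17$)
$\left(K + M{\left(-2 \right)}\right)^{2} = \left(17 - 3\right)^{2} = 14^{2} = 196$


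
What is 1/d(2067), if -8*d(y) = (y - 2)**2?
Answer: -8/4264225 ≈ -1.8761e-6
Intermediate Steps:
d(y) = -(-2 + y)**2/8 (d(y) = -(y - 2)**2/8 = -(-2 + y)**2/8)
1/d(2067) = 1/(-(-2 + 2067)**2/8) = 1/(-1/8*2065**2) = 1/(-1/8*4264225) = 1/(-4264225/8) = -8/4264225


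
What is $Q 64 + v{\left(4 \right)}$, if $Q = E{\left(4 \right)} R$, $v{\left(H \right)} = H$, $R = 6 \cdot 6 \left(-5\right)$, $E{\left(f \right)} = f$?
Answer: $-46076$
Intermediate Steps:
$R = -180$ ($R = 36 \left(-5\right) = -180$)
$Q = -720$ ($Q = 4 \left(-180\right) = -720$)
$Q 64 + v{\left(4 \right)} = \left(-720\right) 64 + 4 = -46080 + 4 = -46076$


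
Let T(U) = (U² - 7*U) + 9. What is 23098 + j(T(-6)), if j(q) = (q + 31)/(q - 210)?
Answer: 2840936/123 ≈ 23097.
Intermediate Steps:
T(U) = 9 + U² - 7*U
j(q) = (31 + q)/(-210 + q)
23098 + j(T(-6)) = 23098 + (31 + (9 + (-6)² - 7*(-6)))/(-210 + (9 + (-6)² - 7*(-6))) = 23098 + (31 + (9 + 36 + 42))/(-210 + (9 + 36 + 42)) = 23098 + (31 + 87)/(-210 + 87) = 23098 + 118/(-123) = 23098 - 1/123*118 = 23098 - 118/123 = 2840936/123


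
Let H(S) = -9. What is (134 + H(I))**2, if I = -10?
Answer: 15625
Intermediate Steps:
(134 + H(I))**2 = (134 - 9)**2 = 125**2 = 15625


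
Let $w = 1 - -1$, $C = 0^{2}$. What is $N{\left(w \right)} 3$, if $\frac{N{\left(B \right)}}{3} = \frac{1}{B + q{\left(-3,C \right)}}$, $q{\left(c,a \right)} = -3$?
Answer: $-9$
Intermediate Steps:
$C = 0$
$w = 2$ ($w = 1 + 1 = 2$)
$N{\left(B \right)} = \frac{3}{-3 + B}$ ($N{\left(B \right)} = \frac{3}{B - 3} = \frac{3}{-3 + B}$)
$N{\left(w \right)} 3 = \frac{3}{-3 + 2} \cdot 3 = \frac{3}{-1} \cdot 3 = 3 \left(-1\right) 3 = \left(-3\right) 3 = -9$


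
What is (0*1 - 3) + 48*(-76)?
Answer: -3651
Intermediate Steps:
(0*1 - 3) + 48*(-76) = (0 - 3) - 3648 = -3 - 3648 = -3651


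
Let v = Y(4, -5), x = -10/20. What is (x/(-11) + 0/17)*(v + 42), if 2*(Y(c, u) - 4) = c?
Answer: 24/11 ≈ 2.1818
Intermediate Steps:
x = -½ (x = -10*1/20 = -½ ≈ -0.50000)
Y(c, u) = 4 + c/2
v = 6 (v = 4 + (½)*4 = 4 + 2 = 6)
(x/(-11) + 0/17)*(v + 42) = (-½/(-11) + 0/17)*(6 + 42) = (-½*(-1/11) + 0*(1/17))*48 = (1/22 + 0)*48 = (1/22)*48 = 24/11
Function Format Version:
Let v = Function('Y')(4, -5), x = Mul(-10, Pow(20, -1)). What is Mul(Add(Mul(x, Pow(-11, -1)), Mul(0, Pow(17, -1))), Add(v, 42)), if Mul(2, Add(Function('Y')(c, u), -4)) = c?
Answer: Rational(24, 11) ≈ 2.1818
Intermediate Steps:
x = Rational(-1, 2) (x = Mul(-10, Rational(1, 20)) = Rational(-1, 2) ≈ -0.50000)
Function('Y')(c, u) = Add(4, Mul(Rational(1, 2), c))
v = 6 (v = Add(4, Mul(Rational(1, 2), 4)) = Add(4, 2) = 6)
Mul(Add(Mul(x, Pow(-11, -1)), Mul(0, Pow(17, -1))), Add(v, 42)) = Mul(Add(Mul(Rational(-1, 2), Pow(-11, -1)), Mul(0, Pow(17, -1))), Add(6, 42)) = Mul(Add(Mul(Rational(-1, 2), Rational(-1, 11)), Mul(0, Rational(1, 17))), 48) = Mul(Add(Rational(1, 22), 0), 48) = Mul(Rational(1, 22), 48) = Rational(24, 11)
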